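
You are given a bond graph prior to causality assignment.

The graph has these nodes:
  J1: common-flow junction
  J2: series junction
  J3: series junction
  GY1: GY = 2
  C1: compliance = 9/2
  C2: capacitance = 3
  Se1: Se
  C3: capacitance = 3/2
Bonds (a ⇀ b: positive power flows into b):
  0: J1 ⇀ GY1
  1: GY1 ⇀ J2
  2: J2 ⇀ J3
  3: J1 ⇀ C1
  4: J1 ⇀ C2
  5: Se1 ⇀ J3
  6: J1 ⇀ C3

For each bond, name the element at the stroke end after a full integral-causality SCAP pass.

β0 |GY1
β1 |GY1
β2 |J2
β3 |J1
β4 |J1
β5 |J3
β6 |J1

β5 stroke at J3  (Se1: effort source, stroke at far end)
β2 stroke at J2  (closing 1-jn rule on J3)
β1 stroke at GY1  (J2 needs exactly one f-in)
β0 stroke at GY1  (GY GY1: same side as bond 1)
β3 stroke at J1  (1-jn J1 has f-setter on 0)
β4 stroke at J1  (J1: bond 0 brought flow, rest push out)
β6 stroke at J1  (J1: bond 0 brought flow, rest push out)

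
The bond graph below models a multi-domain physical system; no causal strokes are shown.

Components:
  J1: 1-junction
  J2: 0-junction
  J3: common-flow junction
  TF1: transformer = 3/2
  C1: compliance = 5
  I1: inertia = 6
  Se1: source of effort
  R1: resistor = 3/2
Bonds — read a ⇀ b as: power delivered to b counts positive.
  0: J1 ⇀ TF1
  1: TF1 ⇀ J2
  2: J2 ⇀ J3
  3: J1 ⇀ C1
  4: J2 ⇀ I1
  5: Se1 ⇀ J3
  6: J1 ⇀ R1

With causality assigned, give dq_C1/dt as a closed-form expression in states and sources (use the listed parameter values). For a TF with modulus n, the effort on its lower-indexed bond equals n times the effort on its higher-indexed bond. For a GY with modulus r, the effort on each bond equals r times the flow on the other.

dq_C1/dt = E_Se1 - 2*q_C1/15

β5 stroke→J3  (Se1 fixes effort; stroke away)
β2 stroke→J2  (J3: last free bond brings flow in)
β1 stroke→TF1  (0-jn J2 has e-setter on 2)
β4 stroke→I1  (J2: bond 2 brought effort, rest push out)
β0 stroke→J1  (TF1: transformer flips bond 1)
β3 stroke→J1  (C1 integral (e out))
β6 stroke→R1  (only one flow-in slot at J1)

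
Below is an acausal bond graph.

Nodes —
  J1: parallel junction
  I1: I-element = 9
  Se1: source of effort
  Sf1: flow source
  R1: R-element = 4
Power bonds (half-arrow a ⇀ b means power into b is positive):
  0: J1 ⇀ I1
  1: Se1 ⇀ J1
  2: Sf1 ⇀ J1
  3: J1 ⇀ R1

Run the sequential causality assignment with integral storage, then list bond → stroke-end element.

#0 |I1
#1 |J1
#2 |Sf1
#3 |R1

b1 |J1  (Se1: effort source, stroke at far end)
b2 |Sf1  (Sf1 (Sf) sets flow on bond)
b0 |I1  (common-e at J1 fixed by 1)
b3 |R1  (J1: bond 1 brought effort, rest push out)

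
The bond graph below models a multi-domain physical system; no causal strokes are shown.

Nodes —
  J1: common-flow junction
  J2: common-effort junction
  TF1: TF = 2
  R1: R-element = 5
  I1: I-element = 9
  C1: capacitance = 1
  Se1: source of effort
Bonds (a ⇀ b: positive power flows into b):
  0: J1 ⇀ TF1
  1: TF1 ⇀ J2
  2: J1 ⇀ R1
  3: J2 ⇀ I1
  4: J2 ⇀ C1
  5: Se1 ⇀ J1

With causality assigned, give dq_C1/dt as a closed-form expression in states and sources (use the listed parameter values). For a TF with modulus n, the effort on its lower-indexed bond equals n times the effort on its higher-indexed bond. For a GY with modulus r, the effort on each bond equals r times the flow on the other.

bond 5 →J1  (Se1 (Se) sets effort on bond)
bond 3 →I1  (I1 outputs flow p/I1)
bond 4 →J2  (C1 outputs effort q/C1)
bond 1 →TF1  (J2: bond 4 brought effort, rest push out)
bond 0 →J1  (TF1 one-in-one-out from 1)
bond 2 →R1  (only one flow-in slot at J1)

dq_C1/dt = 2*E_Se1/5 - p_I1/9 - 4*q_C1/5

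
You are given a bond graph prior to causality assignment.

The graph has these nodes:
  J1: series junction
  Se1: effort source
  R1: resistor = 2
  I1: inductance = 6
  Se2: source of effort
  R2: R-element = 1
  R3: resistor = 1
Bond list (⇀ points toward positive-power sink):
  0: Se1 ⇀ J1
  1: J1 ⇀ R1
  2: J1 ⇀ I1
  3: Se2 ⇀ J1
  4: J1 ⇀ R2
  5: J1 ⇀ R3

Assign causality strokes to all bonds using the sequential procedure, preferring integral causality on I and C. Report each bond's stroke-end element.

b0 |J1
b1 |J1
b2 |I1
b3 |J1
b4 |J1
b5 |J1

bond 0 |J1  (source Se1 imposes e)
bond 3 |J1  (source Se2 imposes e)
bond 2 |I1  (I1: I, integral causality)
bond 1 |J1  (common-f at J1 fixed by 2)
bond 4 |J1  (1-jn J1 has f-setter on 2)
bond 5 |J1  (common-f at J1 fixed by 2)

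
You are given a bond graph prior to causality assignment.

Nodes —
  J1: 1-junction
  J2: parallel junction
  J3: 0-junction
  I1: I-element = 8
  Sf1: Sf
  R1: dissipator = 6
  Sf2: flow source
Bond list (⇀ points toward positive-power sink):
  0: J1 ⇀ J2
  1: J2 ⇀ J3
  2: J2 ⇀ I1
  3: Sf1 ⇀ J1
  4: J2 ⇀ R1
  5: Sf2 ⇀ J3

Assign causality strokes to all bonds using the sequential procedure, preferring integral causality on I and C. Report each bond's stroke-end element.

β3 |Sf1  (Sf1: flow source, stroke at near end)
β5 |Sf2  (Sf2 fixes flow; stroke at Sf2)
β0 |J1  (J1: bond 3 brought flow, rest push out)
β1 |J3  (closing 0-jn rule on J3)
β2 |I1  (I1: I, integral causality)
β4 |J2  (J2: last free bond brings effort in)

bond 0 →J1
bond 1 →J3
bond 2 →I1
bond 3 →Sf1
bond 4 →J2
bond 5 →Sf2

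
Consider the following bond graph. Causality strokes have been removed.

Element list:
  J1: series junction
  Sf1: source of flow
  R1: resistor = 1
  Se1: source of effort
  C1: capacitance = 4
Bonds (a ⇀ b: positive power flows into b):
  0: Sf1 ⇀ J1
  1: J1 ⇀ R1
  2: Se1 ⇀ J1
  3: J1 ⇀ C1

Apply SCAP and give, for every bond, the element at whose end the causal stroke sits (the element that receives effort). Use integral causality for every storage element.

β0 stroke→Sf1  (source Sf1 imposes f)
β2 stroke→J1  (Se1 fixes effort; stroke away)
β1 stroke→J1  (J1 flow already set via bond 0)
β3 stroke→J1  (1-jn J1 has f-setter on 0)

b0 stroke at Sf1
b1 stroke at J1
b2 stroke at J1
b3 stroke at J1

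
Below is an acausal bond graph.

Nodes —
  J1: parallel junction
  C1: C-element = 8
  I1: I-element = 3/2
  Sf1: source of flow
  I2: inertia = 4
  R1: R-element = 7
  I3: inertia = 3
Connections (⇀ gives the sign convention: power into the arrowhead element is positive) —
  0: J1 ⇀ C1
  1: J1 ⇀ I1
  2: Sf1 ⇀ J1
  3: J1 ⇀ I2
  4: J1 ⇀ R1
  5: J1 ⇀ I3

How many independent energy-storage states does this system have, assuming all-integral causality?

4  (C1, I1, I2, I3 all integral)

β2 →Sf1  (Sf1 (Sf) sets flow on bond)
β0 →J1  (C1 integral (e out))
β1 →I1  (J1: bond 0 brought effort, rest push out)
β3 →I2  (common-e at J1 fixed by 0)
β4 →R1  (common-e at J1 fixed by 0)
β5 →I3  (common-e at J1 fixed by 0)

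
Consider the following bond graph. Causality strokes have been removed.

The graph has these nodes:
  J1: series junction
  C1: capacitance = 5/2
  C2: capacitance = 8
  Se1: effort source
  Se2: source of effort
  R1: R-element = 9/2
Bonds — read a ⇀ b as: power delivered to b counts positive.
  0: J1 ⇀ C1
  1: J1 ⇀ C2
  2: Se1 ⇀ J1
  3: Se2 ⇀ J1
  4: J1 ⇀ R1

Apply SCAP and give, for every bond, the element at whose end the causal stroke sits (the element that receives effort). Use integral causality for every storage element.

bond 0 |J1
bond 1 |J1
bond 2 |J1
bond 3 |J1
bond 4 |R1

#2 |J1  (Se1 fixes effort; stroke away)
#3 |J1  (Se2 fixes effort; stroke away)
#0 |J1  (C1 outputs effort q/C1)
#1 |J1  (C2 outputs effort q/C2)
#4 |R1  (only one flow-in slot at J1)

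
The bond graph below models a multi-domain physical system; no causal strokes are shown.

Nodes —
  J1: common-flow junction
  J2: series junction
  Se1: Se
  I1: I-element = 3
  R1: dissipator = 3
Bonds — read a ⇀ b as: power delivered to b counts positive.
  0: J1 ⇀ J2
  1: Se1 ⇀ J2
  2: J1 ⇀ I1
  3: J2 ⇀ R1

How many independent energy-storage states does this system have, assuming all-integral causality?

bond 1 |J2  (Se1: effort source, stroke at far end)
bond 2 |I1  (I1: I, integral causality)
bond 0 |J1  (J1: bond 2 brought flow, rest push out)
bond 3 |J2  (1-jn J2 has f-setter on 0)

1  (I1 all integral)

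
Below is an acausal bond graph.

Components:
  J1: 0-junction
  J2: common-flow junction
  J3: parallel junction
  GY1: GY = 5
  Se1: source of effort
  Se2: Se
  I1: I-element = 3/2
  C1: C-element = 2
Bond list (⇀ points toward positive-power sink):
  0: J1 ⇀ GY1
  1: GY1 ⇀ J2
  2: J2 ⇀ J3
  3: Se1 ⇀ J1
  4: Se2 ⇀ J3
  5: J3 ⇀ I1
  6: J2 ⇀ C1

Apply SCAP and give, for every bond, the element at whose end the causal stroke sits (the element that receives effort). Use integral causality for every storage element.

bond 3 |J1  (Se1: effort source, stroke at far end)
bond 4 |J3  (Se2 fixes effort; stroke away)
bond 0 |GY1  (common-e at J1 fixed by 3)
bond 2 |J2  (0-jn J3 has e-setter on 4)
bond 5 |I1  (0-jn J3 has e-setter on 4)
bond 1 |GY1  (GY1: gyrator matches bond 0)
bond 6 |J2  (common-f at J2 fixed by 1)

β0 stroke→GY1
β1 stroke→GY1
β2 stroke→J2
β3 stroke→J1
β4 stroke→J3
β5 stroke→I1
β6 stroke→J2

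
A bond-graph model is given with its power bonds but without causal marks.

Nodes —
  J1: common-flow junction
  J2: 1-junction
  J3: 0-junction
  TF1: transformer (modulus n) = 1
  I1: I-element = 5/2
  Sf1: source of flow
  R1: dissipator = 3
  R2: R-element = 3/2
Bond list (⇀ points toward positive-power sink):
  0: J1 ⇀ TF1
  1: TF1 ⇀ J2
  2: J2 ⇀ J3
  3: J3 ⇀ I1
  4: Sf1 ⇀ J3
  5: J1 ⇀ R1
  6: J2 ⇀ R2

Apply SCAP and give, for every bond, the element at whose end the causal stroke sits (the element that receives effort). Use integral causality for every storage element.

#0 →TF1
#1 →J2
#2 →J3
#3 →I1
#4 →Sf1
#5 →J1
#6 →J2

bond 4 stroke at Sf1  (Sf1: flow source, stroke at near end)
bond 3 stroke at I1  (I1: I, integral causality)
bond 2 stroke at J3  (J3: last free bond brings effort in)
bond 1 stroke at J2  (1-jn J2 has f-setter on 2)
bond 6 stroke at J2  (J2: bond 2 brought flow, rest push out)
bond 0 stroke at TF1  (TF1: transformer flips bond 1)
bond 5 stroke at J1  (J1 flow already set via bond 0)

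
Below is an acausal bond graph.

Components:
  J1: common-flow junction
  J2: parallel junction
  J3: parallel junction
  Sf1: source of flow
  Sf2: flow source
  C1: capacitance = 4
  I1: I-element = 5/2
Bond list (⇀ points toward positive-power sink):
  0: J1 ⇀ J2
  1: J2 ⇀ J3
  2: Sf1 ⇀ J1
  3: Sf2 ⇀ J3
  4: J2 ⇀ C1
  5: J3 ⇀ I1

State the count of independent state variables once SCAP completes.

2  (C1, I1 all integral)

#2 stroke→Sf1  (source Sf1 imposes f)
#3 stroke→Sf2  (Sf2 fixes flow; stroke at Sf2)
#0 stroke→J1  (1-jn J1 has f-setter on 2)
#4 stroke→J2  (C1: C, integral causality)
#1 stroke→J3  (common-e at J2 fixed by 4)
#5 stroke→I1  (J3: bond 1 brought effort, rest push out)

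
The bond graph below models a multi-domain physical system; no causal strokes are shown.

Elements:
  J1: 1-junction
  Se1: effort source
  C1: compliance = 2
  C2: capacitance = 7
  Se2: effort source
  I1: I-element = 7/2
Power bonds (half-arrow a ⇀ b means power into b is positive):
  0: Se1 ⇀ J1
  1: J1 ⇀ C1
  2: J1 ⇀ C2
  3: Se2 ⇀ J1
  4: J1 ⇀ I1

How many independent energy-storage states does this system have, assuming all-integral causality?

#0 stroke at J1  (Se1 fixes effort; stroke away)
#3 stroke at J1  (source Se2 imposes e)
#1 stroke at J1  (C1 integral (e out))
#2 stroke at J1  (C2 outputs effort q/C2)
#4 stroke at I1  (only one flow-in slot at J1)

3  (C1, C2, I1 all integral)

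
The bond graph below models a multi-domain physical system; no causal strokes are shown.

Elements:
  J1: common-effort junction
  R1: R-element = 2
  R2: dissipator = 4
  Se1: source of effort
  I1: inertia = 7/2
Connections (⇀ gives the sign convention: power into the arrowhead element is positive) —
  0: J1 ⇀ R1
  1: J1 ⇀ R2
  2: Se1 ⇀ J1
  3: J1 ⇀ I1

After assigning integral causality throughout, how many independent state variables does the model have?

1  (I1 all integral)

bond 2 stroke at J1  (source Se1 imposes e)
bond 0 stroke at R1  (common-e at J1 fixed by 2)
bond 1 stroke at R2  (J1: bond 2 brought effort, rest push out)
bond 3 stroke at I1  (common-e at J1 fixed by 2)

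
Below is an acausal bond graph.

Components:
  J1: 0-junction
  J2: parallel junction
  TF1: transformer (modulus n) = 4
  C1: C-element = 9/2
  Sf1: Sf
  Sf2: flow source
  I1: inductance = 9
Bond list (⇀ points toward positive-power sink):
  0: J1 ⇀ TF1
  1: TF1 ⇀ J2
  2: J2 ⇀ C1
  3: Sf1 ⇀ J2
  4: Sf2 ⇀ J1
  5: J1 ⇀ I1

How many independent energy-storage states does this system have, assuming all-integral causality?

β3 stroke→Sf1  (Sf1 (Sf) sets flow on bond)
β4 stroke→Sf2  (Sf2: flow source, stroke at near end)
β2 stroke→J2  (prefer integral on C1)
β1 stroke→TF1  (J2 effort already set via bond 2)
β0 stroke→J1  (TF1: transformer flips bond 1)
β5 stroke→I1  (J1: bond 0 brought effort, rest push out)

2  (C1, I1 all integral)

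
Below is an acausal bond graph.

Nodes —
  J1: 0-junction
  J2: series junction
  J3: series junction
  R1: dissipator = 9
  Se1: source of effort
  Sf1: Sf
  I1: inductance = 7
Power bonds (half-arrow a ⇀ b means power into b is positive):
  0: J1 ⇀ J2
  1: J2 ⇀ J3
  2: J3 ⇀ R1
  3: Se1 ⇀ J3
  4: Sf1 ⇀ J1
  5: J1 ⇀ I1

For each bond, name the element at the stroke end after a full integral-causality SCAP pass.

β0 stroke→J1
β1 stroke→J2
β2 stroke→J3
β3 stroke→J3
β4 stroke→Sf1
β5 stroke→I1

#3 |J3  (source Se1 imposes e)
#4 |Sf1  (source Sf1 imposes f)
#5 |I1  (prefer integral on I1)
#0 |J1  (J1 needs exactly one e-in)
#1 |J2  (common-f at J2 fixed by 0)
#2 |J3  (J3 flow already set via bond 1)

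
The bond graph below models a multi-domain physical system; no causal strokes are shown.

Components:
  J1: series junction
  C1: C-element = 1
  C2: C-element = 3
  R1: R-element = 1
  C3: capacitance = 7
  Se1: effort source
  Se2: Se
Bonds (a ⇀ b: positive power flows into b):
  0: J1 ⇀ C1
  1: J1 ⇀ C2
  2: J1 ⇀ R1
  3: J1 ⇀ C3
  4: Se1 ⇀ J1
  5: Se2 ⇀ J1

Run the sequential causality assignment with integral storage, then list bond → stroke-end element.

bond 0 →J1
bond 1 →J1
bond 2 →R1
bond 3 →J1
bond 4 →J1
bond 5 →J1

#4 |J1  (source Se1 imposes e)
#5 |J1  (Se2 fixes effort; stroke away)
#0 |J1  (C1: C, integral causality)
#1 |J1  (C2 integral (e out))
#3 |J1  (C3 outputs effort q/C3)
#2 |R1  (J1: last free bond brings flow in)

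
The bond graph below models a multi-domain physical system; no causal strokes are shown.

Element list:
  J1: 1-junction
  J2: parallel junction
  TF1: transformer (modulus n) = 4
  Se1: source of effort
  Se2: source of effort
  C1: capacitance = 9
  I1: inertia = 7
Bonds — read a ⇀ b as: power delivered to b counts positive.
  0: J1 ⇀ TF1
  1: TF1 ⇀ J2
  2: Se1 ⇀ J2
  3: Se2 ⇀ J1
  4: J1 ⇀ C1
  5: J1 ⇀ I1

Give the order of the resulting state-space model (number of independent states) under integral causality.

b2 →J2  (Se1 (Se) sets effort on bond)
b3 →J1  (source Se2 imposes e)
b1 →TF1  (common-e at J2 fixed by 2)
b0 →J1  (TF1: transformer flips bond 1)
b4 →J1  (C1 integral (e out))
b5 →I1  (J1 needs exactly one f-in)

2  (C1, I1 all integral)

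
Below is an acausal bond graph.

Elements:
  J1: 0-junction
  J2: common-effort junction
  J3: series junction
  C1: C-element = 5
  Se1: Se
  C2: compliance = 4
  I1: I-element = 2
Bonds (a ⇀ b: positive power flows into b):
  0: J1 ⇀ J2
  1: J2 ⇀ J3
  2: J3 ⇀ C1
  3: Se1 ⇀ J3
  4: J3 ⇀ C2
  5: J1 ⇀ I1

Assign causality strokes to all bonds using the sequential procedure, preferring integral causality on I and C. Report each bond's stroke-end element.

bond 3 |J3  (Se1: effort source, stroke at far end)
bond 2 |J3  (C1 integral (e out))
bond 4 |J3  (C2: C, integral causality)
bond 1 |J2  (closing 1-jn rule on J3)
bond 0 |J1  (J2 effort already set via bond 1)
bond 5 |I1  (0-jn J1 has e-setter on 0)

#0 stroke at J1
#1 stroke at J2
#2 stroke at J3
#3 stroke at J3
#4 stroke at J3
#5 stroke at I1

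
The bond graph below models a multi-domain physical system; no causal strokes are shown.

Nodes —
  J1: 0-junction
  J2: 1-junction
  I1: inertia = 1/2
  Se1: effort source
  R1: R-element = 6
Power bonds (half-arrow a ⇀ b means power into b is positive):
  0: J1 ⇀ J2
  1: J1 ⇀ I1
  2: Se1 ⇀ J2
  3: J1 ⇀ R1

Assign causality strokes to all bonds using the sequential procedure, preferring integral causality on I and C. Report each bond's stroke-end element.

bond 0 stroke→J1
bond 1 stroke→I1
bond 2 stroke→J2
bond 3 stroke→R1

bond 2 stroke→J2  (Se1: effort source, stroke at far end)
bond 0 stroke→J1  (only one flow-in slot at J2)
bond 1 stroke→I1  (0-jn J1 has e-setter on 0)
bond 3 stroke→R1  (J1 effort already set via bond 0)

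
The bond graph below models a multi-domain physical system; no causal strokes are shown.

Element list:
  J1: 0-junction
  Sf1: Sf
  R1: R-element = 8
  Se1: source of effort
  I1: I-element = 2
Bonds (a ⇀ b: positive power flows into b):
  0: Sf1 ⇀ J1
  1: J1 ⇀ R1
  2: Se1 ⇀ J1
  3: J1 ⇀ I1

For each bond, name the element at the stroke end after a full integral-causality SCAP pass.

bond 0 |Sf1  (Sf1 fixes flow; stroke at Sf1)
bond 2 |J1  (Se1: effort source, stroke at far end)
bond 1 |R1  (J1 effort already set via bond 2)
bond 3 |I1  (J1 effort already set via bond 2)

b0 →Sf1
b1 →R1
b2 →J1
b3 →I1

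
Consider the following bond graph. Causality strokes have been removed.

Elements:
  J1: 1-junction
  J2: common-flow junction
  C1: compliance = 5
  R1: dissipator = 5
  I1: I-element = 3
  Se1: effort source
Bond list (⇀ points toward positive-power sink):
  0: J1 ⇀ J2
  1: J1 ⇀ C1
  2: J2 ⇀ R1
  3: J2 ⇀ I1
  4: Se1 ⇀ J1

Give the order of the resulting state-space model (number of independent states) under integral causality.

bond 4 |J1  (source Se1 imposes e)
bond 1 |J1  (C1 integral (e out))
bond 0 |J2  (J1: last free bond brings flow in)
bond 3 |I1  (prefer integral on I1)
bond 2 |J2  (J2: bond 3 brought flow, rest push out)

2  (C1, I1 all integral)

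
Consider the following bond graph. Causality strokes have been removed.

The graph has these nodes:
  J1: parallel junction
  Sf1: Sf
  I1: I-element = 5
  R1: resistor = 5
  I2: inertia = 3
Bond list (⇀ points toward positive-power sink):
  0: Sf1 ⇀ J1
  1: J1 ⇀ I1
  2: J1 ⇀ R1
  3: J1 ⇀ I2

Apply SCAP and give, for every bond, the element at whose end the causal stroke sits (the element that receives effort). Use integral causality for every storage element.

bond 0 →Sf1  (source Sf1 imposes f)
bond 1 →I1  (prefer integral on I1)
bond 3 →I2  (I2: I, integral causality)
bond 2 →J1  (J1 needs exactly one e-in)

β0 stroke→Sf1
β1 stroke→I1
β2 stroke→J1
β3 stroke→I2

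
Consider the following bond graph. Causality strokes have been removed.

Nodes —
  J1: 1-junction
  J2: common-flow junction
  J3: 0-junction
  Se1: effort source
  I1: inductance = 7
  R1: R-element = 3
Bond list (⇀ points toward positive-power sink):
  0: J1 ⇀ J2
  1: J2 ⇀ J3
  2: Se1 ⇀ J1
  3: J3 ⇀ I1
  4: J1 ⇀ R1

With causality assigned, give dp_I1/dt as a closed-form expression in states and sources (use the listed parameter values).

bond 2 stroke→J1  (Se1 fixes effort; stroke away)
bond 3 stroke→I1  (I1 integral (f out))
bond 1 stroke→J3  (J3 needs exactly one e-in)
bond 0 stroke→J2  (common-f at J2 fixed by 1)
bond 4 stroke→J1  (common-f at J1 fixed by 0)

dp_I1/dt = E_Se1 - 3*p_I1/7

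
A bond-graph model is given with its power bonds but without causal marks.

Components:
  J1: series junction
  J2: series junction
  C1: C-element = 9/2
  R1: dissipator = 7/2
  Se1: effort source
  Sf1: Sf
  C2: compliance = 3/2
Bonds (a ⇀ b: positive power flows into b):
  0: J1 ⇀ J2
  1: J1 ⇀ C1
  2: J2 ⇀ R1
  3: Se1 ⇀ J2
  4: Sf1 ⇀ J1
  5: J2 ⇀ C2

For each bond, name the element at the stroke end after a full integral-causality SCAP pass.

bond 0 →J1
bond 1 →J1
bond 2 →J2
bond 3 →J2
bond 4 →Sf1
bond 5 →J2

#3 stroke→J2  (Se1: effort source, stroke at far end)
#4 stroke→Sf1  (Sf1 (Sf) sets flow on bond)
#0 stroke→J1  (J1: bond 4 brought flow, rest push out)
#1 stroke→J1  (J1: bond 4 brought flow, rest push out)
#2 stroke→J2  (J2 flow already set via bond 0)
#5 stroke→J2  (J2: bond 0 brought flow, rest push out)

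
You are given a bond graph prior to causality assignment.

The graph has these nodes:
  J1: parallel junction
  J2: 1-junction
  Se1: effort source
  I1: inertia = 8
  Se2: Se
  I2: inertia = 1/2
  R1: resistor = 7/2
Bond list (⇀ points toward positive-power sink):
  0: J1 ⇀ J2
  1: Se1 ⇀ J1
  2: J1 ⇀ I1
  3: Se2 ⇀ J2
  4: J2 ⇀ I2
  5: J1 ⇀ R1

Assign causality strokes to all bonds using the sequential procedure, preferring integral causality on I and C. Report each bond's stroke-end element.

#1 |J1  (Se1 (Se) sets effort on bond)
#3 |J2  (source Se2 imposes e)
#0 |J2  (0-jn J1 has e-setter on 1)
#2 |I1  (J1 effort already set via bond 1)
#5 |R1  (common-e at J1 fixed by 1)
#4 |I2  (only one flow-in slot at J2)

#0 stroke at J2
#1 stroke at J1
#2 stroke at I1
#3 stroke at J2
#4 stroke at I2
#5 stroke at R1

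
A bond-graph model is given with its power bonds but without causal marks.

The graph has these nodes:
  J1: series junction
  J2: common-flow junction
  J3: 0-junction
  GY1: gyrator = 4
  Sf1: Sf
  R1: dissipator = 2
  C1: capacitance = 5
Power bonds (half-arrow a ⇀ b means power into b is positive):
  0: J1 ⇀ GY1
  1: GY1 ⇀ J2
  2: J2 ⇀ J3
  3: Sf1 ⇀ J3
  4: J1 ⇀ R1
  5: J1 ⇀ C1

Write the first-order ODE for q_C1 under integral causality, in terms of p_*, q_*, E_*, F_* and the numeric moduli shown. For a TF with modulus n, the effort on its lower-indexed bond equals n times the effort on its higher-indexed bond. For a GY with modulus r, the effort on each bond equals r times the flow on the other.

b3 →Sf1  (Sf1: flow source, stroke at near end)
b2 →J3  (only one effort-in slot at J3)
b1 →J2  (common-f at J2 fixed by 2)
b0 →J1  (GY1 both-in/both-out from 1)
b5 →J1  (prefer integral on C1)
b4 →R1  (only one flow-in slot at J1)

dq_C1/dt = 2*F_Sf1 - q_C1/10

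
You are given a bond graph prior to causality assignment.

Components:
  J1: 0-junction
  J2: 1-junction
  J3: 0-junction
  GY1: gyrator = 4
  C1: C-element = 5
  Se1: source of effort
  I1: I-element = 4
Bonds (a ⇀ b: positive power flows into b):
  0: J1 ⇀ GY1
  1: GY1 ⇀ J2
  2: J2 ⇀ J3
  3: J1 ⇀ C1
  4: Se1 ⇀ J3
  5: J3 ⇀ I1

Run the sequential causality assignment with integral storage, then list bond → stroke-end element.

#4 |J3  (Se1 fixes effort; stroke away)
#2 |J2  (J3: bond 4 brought effort, rest push out)
#5 |I1  (J3: bond 4 brought effort, rest push out)
#1 |GY1  (closing 1-jn rule on J2)
#0 |GY1  (GY1: gyrator matches bond 1)
#3 |J1  (J1: last free bond brings effort in)

b0 stroke at GY1
b1 stroke at GY1
b2 stroke at J2
b3 stroke at J1
b4 stroke at J3
b5 stroke at I1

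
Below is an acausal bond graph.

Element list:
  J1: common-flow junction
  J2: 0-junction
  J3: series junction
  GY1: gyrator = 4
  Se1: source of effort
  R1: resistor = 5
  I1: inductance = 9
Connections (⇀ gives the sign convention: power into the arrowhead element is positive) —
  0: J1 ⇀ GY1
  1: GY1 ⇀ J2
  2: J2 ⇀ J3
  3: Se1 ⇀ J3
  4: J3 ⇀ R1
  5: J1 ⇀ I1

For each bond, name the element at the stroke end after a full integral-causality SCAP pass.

β3 →J3  (Se1: effort source, stroke at far end)
β5 →I1  (I1 outputs flow p/I1)
β0 →J1  (J1 flow already set via bond 5)
β1 →J2  (through GY1, causality inverts; strokes same side of GY1)
β2 →J3  (J2: bond 1 brought effort, rest push out)
β4 →R1  (closing 1-jn rule on J3)

β0 stroke at J1
β1 stroke at J2
β2 stroke at J3
β3 stroke at J3
β4 stroke at R1
β5 stroke at I1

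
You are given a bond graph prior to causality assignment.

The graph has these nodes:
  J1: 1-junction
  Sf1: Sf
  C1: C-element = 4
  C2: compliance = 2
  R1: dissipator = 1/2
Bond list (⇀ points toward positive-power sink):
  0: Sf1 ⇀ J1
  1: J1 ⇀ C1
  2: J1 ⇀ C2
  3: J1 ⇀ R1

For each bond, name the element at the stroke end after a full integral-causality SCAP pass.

b0 stroke→Sf1  (source Sf1 imposes f)
b1 stroke→J1  (J1: bond 0 brought flow, rest push out)
b2 stroke→J1  (J1 flow already set via bond 0)
b3 stroke→J1  (J1: bond 0 brought flow, rest push out)

b0 →Sf1
b1 →J1
b2 →J1
b3 →J1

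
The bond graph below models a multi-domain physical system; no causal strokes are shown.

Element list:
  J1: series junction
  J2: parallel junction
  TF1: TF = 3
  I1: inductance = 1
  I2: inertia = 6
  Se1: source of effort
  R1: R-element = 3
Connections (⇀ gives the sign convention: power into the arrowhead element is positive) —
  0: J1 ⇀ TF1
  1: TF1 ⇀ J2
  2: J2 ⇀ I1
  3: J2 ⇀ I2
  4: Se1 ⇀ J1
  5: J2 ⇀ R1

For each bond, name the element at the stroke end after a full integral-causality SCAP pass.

#4 stroke at J1  (Se1 (Se) sets effort on bond)
#0 stroke at TF1  (only one flow-in slot at J1)
#1 stroke at J2  (TF1 one-in-one-out from 0)
#2 stroke at I1  (J2: bond 1 brought effort, rest push out)
#3 stroke at I2  (common-e at J2 fixed by 1)
#5 stroke at R1  (common-e at J2 fixed by 1)

bond 0 stroke at TF1
bond 1 stroke at J2
bond 2 stroke at I1
bond 3 stroke at I2
bond 4 stroke at J1
bond 5 stroke at R1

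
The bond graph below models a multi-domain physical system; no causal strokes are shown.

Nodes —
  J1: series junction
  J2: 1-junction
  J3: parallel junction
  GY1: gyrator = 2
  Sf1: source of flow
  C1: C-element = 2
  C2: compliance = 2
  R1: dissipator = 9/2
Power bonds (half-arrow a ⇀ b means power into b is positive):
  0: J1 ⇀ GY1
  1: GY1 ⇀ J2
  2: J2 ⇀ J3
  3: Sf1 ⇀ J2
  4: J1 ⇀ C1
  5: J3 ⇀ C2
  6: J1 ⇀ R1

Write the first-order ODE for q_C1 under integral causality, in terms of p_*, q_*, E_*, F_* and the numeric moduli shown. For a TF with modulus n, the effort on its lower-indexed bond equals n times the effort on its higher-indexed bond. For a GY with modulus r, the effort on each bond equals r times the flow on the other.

#3 stroke at Sf1  (Sf1 fixes flow; stroke at Sf1)
#1 stroke at J2  (common-f at J2 fixed by 3)
#2 stroke at J2  (1-jn J2 has f-setter on 3)
#5 stroke at J3  (only one effort-in slot at J3)
#0 stroke at J1  (GY GY1: same side as bond 1)
#4 stroke at J1  (C1 outputs effort q/C1)
#6 stroke at R1  (J1 needs exactly one f-in)

dq_C1/dt = -4*F_Sf1/9 - q_C1/9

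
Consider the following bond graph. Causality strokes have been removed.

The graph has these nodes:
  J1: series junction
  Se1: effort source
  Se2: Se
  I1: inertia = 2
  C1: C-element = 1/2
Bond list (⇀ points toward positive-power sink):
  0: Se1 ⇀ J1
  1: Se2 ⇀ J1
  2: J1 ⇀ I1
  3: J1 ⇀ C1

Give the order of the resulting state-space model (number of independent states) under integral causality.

2  (C1, I1 all integral)

#0 →J1  (Se1 (Se) sets effort on bond)
#1 →J1  (Se2 fixes effort; stroke away)
#2 →I1  (I1: I, integral causality)
#3 →J1  (common-f at J1 fixed by 2)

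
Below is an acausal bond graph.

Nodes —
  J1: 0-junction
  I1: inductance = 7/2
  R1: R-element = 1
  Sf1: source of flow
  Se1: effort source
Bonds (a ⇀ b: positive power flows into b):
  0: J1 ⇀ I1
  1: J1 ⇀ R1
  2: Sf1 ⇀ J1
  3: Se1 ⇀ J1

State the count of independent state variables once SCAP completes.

#2 stroke→Sf1  (source Sf1 imposes f)
#3 stroke→J1  (Se1: effort source, stroke at far end)
#0 stroke→I1  (common-e at J1 fixed by 3)
#1 stroke→R1  (J1: bond 3 brought effort, rest push out)

1  (I1 all integral)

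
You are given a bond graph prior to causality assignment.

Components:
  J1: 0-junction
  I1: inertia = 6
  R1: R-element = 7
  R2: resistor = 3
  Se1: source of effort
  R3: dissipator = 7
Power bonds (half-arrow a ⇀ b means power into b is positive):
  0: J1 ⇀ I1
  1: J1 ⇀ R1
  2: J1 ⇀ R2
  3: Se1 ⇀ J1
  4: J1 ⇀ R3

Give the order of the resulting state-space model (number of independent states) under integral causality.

bond 3 stroke at J1  (Se1 (Se) sets effort on bond)
bond 0 stroke at I1  (J1 effort already set via bond 3)
bond 1 stroke at R1  (common-e at J1 fixed by 3)
bond 2 stroke at R2  (common-e at J1 fixed by 3)
bond 4 stroke at R3  (common-e at J1 fixed by 3)

1  (I1 all integral)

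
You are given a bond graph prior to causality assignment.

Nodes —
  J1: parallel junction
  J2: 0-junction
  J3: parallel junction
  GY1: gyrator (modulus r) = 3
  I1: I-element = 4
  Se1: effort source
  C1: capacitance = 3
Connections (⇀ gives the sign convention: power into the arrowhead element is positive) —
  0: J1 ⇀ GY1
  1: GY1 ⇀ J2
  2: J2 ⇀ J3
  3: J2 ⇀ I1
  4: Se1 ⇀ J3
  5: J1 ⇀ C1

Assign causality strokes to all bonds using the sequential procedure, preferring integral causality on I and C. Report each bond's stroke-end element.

b0 stroke at GY1
b1 stroke at GY1
b2 stroke at J2
b3 stroke at I1
b4 stroke at J3
b5 stroke at J1

β4 stroke at J3  (source Se1 imposes e)
β2 stroke at J2  (0-jn J3 has e-setter on 4)
β1 stroke at GY1  (0-jn J2 has e-setter on 2)
β3 stroke at I1  (J2 effort already set via bond 2)
β0 stroke at GY1  (GY1 both-in/both-out from 1)
β5 stroke at J1  (only one effort-in slot at J1)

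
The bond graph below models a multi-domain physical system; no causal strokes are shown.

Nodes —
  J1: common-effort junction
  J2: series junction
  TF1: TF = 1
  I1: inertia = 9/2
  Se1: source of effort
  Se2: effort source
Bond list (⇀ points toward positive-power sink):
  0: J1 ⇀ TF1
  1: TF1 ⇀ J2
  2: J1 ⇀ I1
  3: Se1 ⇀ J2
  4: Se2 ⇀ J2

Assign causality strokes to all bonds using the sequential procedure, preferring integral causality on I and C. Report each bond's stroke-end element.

#0 stroke at J1
#1 stroke at TF1
#2 stroke at I1
#3 stroke at J2
#4 stroke at J2

#3 →J2  (Se1: effort source, stroke at far end)
#4 →J2  (Se2: effort source, stroke at far end)
#1 →TF1  (J2 needs exactly one f-in)
#0 →J1  (TF1: transformer flips bond 1)
#2 →I1  (0-jn J1 has e-setter on 0)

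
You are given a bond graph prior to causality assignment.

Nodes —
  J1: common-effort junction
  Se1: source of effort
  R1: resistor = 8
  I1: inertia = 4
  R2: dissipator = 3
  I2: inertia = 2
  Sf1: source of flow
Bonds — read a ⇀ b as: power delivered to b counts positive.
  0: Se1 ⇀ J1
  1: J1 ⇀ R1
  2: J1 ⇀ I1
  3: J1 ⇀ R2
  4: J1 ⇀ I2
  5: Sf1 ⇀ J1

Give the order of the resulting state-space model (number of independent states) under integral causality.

b0 →J1  (source Se1 imposes e)
b5 →Sf1  (Sf1 (Sf) sets flow on bond)
b1 →R1  (0-jn J1 has e-setter on 0)
b2 →I1  (J1 effort already set via bond 0)
b3 →R2  (J1: bond 0 brought effort, rest push out)
b4 →I2  (J1: bond 0 brought effort, rest push out)

2  (I1, I2 all integral)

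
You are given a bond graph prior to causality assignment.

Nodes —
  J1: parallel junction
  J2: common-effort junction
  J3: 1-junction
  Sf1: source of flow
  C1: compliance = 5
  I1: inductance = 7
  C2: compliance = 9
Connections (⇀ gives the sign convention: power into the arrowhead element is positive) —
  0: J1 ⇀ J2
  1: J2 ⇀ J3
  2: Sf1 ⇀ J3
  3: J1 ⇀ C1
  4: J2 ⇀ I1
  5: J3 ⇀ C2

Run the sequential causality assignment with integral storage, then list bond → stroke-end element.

b0 stroke→J2
b1 stroke→J3
b2 stroke→Sf1
b3 stroke→J1
b4 stroke→I1
b5 stroke→J3

#2 stroke at Sf1  (Sf1 (Sf) sets flow on bond)
#1 stroke at J3  (J3: bond 2 brought flow, rest push out)
#5 stroke at J3  (1-jn J3 has f-setter on 2)
#3 stroke at J1  (C1: C, integral causality)
#0 stroke at J2  (common-e at J1 fixed by 3)
#4 stroke at I1  (common-e at J2 fixed by 0)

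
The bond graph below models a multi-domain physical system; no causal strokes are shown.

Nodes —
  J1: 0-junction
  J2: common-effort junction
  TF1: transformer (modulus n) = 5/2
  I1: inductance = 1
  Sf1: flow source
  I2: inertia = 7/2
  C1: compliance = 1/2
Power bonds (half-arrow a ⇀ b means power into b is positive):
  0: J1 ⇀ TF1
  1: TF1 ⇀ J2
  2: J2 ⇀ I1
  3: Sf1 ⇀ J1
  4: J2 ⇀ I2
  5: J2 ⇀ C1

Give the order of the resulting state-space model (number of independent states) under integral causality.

3  (C1, I1, I2 all integral)

#3 stroke→Sf1  (source Sf1 imposes f)
#0 stroke→J1  (J1: last free bond brings effort in)
#1 stroke→TF1  (TF1 one-in-one-out from 0)
#2 stroke→I1  (I1 outputs flow p/I1)
#4 stroke→I2  (prefer integral on I2)
#5 stroke→J2  (J2: last free bond brings effort in)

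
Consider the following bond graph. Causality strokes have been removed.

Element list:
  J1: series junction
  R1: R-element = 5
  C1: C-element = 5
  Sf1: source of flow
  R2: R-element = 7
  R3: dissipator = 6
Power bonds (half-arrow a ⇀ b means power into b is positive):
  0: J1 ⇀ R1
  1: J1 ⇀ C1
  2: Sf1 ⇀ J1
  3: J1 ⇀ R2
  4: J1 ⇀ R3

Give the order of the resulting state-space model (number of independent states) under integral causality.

β2 |Sf1  (source Sf1 imposes f)
β0 |J1  (1-jn J1 has f-setter on 2)
β1 |J1  (J1: bond 2 brought flow, rest push out)
β3 |J1  (J1: bond 2 brought flow, rest push out)
β4 |J1  (J1 flow already set via bond 2)

1  (C1 all integral)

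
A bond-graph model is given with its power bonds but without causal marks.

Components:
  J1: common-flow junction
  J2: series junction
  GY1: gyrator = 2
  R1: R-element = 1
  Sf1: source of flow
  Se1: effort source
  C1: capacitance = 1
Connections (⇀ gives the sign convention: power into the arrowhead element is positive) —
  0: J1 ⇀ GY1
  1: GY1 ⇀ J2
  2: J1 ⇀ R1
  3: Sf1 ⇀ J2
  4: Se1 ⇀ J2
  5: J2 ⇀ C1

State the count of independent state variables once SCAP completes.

1  (C1 all integral)

#3 →Sf1  (Sf1 (Sf) sets flow on bond)
#4 →J2  (Se1: effort source, stroke at far end)
#1 →J2  (common-f at J2 fixed by 3)
#5 →J2  (J2 flow already set via bond 3)
#0 →J1  (GY1 both-in/both-out from 1)
#2 →R1  (closing 1-jn rule on J1)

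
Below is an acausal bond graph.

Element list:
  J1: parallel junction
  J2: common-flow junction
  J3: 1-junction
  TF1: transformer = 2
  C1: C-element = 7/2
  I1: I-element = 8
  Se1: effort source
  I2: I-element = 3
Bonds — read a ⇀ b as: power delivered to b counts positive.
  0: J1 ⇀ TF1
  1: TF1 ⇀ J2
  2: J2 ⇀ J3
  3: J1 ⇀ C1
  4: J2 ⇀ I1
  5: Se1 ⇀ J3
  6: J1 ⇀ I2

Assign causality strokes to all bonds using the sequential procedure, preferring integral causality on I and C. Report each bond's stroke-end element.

bond 0 stroke at TF1
bond 1 stroke at J2
bond 2 stroke at J2
bond 3 stroke at J1
bond 4 stroke at I1
bond 5 stroke at J3
bond 6 stroke at I2

b5 |J3  (Se1 fixes effort; stroke away)
b2 |J2  (J3 needs exactly one f-in)
b3 |J1  (prefer integral on C1)
b0 |TF1  (J1: bond 3 brought effort, rest push out)
b6 |I2  (common-e at J1 fixed by 3)
b1 |J2  (through TF1, causality passes straight; one stroke at TF1)
b4 |I1  (closing 1-jn rule on J2)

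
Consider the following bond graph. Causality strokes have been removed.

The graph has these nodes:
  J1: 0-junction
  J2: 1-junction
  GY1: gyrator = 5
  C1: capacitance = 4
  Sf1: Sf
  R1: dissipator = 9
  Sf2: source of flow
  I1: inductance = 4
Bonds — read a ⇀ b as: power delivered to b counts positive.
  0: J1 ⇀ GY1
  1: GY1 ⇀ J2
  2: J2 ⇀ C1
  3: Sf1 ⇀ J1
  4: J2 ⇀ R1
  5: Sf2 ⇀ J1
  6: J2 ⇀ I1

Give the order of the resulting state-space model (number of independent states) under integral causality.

2  (C1, I1 all integral)

bond 3 stroke at Sf1  (Sf1 fixes flow; stroke at Sf1)
bond 5 stroke at Sf2  (Sf2: flow source, stroke at near end)
bond 0 stroke at J1  (closing 0-jn rule on J1)
bond 1 stroke at J2  (GY1 both-in/both-out from 0)
bond 2 stroke at J2  (C1 outputs effort q/C1)
bond 6 stroke at I1  (prefer integral on I1)
bond 4 stroke at J2  (J2: bond 6 brought flow, rest push out)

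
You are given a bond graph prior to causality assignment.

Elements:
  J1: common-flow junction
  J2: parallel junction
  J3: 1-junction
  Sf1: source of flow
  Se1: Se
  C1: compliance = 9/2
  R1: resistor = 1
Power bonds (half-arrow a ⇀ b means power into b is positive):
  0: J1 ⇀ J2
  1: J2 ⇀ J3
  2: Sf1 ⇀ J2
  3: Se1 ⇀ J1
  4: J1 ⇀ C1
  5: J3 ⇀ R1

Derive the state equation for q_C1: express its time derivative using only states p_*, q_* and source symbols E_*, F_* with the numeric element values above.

bond 2 |Sf1  (Sf1 fixes flow; stroke at Sf1)
bond 3 |J1  (Se1 (Se) sets effort on bond)
bond 4 |J1  (prefer integral on C1)
bond 0 |J2  (J1: last free bond brings flow in)
bond 1 |J3  (0-jn J2 has e-setter on 0)
bond 5 |R1  (only one flow-in slot at J3)

dq_C1/dt = E_Se1 - F_Sf1 - 2*q_C1/9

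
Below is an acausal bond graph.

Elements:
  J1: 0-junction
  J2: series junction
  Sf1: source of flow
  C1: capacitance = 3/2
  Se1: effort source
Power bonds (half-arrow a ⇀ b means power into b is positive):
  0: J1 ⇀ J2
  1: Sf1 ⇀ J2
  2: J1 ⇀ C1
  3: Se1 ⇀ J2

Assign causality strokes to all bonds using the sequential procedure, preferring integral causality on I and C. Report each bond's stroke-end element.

#1 →Sf1  (Sf1 fixes flow; stroke at Sf1)
#3 →J2  (Se1 (Se) sets effort on bond)
#0 →J2  (common-f at J2 fixed by 1)
#2 →J1  (only one effort-in slot at J1)

#0 stroke at J2
#1 stroke at Sf1
#2 stroke at J1
#3 stroke at J2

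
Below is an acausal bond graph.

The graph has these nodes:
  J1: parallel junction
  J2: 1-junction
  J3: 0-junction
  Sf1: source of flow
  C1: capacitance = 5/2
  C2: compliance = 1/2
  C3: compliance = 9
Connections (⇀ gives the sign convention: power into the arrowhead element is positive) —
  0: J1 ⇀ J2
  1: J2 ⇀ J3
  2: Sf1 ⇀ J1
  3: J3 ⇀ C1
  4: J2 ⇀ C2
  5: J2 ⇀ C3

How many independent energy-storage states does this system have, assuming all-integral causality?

bond 2 stroke at Sf1  (Sf1 (Sf) sets flow on bond)
bond 0 stroke at J1  (J1: last free bond brings effort in)
bond 1 stroke at J2  (J2: bond 0 brought flow, rest push out)
bond 4 stroke at J2  (1-jn J2 has f-setter on 0)
bond 5 stroke at J2  (J2 flow already set via bond 0)
bond 3 stroke at J3  (J3: last free bond brings effort in)

3  (C1, C2, C3 all integral)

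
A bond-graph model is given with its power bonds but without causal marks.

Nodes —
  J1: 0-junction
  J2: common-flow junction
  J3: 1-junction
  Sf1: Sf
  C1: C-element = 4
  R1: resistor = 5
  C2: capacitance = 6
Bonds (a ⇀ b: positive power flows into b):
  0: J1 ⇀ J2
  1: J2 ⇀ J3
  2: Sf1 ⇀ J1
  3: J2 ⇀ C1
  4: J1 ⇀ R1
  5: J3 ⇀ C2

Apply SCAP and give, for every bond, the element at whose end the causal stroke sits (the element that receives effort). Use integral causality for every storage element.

b0 |J1
b1 |J2
b2 |Sf1
b3 |J2
b4 |R1
b5 |J3

β2 →Sf1  (source Sf1 imposes f)
β3 →J2  (C1 integral (e out))
β5 →J3  (prefer integral on C2)
β1 →J2  (closing 1-jn rule on J3)
β0 →J1  (closing 1-jn rule on J2)
β4 →R1  (common-e at J1 fixed by 0)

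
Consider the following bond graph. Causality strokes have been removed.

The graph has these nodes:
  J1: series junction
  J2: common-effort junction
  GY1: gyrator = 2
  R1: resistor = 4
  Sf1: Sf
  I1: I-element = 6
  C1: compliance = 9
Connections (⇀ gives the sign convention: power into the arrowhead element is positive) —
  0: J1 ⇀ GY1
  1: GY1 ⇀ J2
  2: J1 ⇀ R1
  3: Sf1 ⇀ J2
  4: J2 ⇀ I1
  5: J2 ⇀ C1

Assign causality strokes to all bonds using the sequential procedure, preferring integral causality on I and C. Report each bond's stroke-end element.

bond 0 |GY1
bond 1 |GY1
bond 2 |J1
bond 3 |Sf1
bond 4 |I1
bond 5 |J2

b3 stroke at Sf1  (Sf1 fixes flow; stroke at Sf1)
b4 stroke at I1  (prefer integral on I1)
b5 stroke at J2  (C1: C, integral causality)
b1 stroke at GY1  (0-jn J2 has e-setter on 5)
b0 stroke at GY1  (GY1: gyrator matches bond 1)
b2 stroke at J1  (J1 flow already set via bond 0)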